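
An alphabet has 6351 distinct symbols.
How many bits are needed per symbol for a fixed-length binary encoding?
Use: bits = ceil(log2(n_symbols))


log2(6351) = 12.6328
Bracket: 2^12 = 4096 < 6351 <= 2^13 = 8192
So ceil(log2(6351)) = 13

bits = ceil(log2(6351)) = ceil(12.6328) = 13 bits


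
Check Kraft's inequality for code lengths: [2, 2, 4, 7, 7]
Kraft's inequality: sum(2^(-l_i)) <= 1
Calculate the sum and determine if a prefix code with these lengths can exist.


Sum = 2^(-2) + 2^(-2) + 2^(-4) + 2^(-7) + 2^(-7)
    = 0.25 + 0.25 + 0.0625 + 0.0078125 + 0.0078125
    = 74/128 = 0.578125
Since 0.578125 <= 1, Kraft's inequality IS satisfied.
A prefix code with these lengths CAN exist.

Kraft sum = 0.578125. Satisfied.


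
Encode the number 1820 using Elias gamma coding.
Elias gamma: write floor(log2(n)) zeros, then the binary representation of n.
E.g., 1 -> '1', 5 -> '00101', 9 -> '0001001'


num_bits = floor(log2(1820)) + 1 = 11
leading_zeros = num_bits - 1 = 10
binary(1820) = 11100011100

Elias gamma(1820) = '0000000000' + '11100011100' = 000000000011100011100 (21 bits)


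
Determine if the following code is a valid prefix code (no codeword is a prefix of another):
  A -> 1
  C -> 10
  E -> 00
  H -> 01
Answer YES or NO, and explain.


Checking each pair (does one codeword prefix another?):
  A='1' vs C='10': prefix -- VIOLATION

NO -- this is NOT a valid prefix code. A (1) is a prefix of C (10).


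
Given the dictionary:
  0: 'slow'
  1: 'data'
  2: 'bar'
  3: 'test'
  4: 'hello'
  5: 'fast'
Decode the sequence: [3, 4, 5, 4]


Look up each index in the dictionary:
  3 -> 'test'
  4 -> 'hello'
  5 -> 'fast'
  4 -> 'hello'

Decoded: "test hello fast hello"


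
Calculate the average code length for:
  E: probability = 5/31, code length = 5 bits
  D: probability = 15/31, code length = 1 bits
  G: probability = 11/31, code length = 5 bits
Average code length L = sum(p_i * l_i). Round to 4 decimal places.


Weighted contributions p_i * l_i:
  E: (5/31) * 5 = 25/31
  D: (15/31) * 1 = 15/31
  G: (11/31) * 5 = 55/31
Sum = (25 + 15 + 55)/31 = 95/31

L = 95/31 = 3.0645 bits/symbol


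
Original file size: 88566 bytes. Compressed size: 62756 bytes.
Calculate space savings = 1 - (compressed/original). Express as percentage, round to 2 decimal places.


ratio = compressed/original = 62756/88566 = 0.708579
savings = 1 - ratio = 1 - 0.708579 = 0.291421
as a percentage: 0.291421 * 100 = 29.14%

Space savings = 1 - 62756/88566 = 29.14%


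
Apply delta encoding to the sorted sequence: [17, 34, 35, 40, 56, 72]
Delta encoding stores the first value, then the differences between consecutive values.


First value: 17
Deltas:
  34 - 17 = 17
  35 - 34 = 1
  40 - 35 = 5
  56 - 40 = 16
  72 - 56 = 16


Delta encoded: [17, 17, 1, 5, 16, 16]


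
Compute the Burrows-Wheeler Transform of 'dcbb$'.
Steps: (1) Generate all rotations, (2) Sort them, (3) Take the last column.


Rotations (sorted):
  0: $dcbb -> last char: b
  1: b$dcb -> last char: b
  2: bb$dc -> last char: c
  3: cbb$d -> last char: d
  4: dcbb$ -> last char: $


BWT = bbcd$


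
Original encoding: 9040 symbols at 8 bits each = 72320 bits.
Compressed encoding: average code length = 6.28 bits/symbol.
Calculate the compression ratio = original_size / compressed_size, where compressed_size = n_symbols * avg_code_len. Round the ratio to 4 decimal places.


original_size = n_symbols * orig_bits = 9040 * 8 = 72320 bits
compressed_size = n_symbols * avg_code_len = 9040 * 6.28 = 56771.2 bits
ratio = original_size / compressed_size = 72320 / 56771.2 = 1.2739

Compression ratio = 1.2739


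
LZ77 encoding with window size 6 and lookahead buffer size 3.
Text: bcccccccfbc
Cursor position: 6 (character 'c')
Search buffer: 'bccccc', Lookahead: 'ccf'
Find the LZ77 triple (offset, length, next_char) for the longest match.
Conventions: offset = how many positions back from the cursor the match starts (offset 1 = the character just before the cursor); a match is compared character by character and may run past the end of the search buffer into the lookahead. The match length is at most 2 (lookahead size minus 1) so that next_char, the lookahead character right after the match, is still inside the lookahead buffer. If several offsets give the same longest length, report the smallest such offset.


Try each offset into the search buffer:
  offset=1 (pos 5, char 'c'): match length 2
  offset=2 (pos 4, char 'c'): match length 2
  offset=3 (pos 3, char 'c'): match length 2
  offset=4 (pos 2, char 'c'): match length 2
  offset=5 (pos 1, char 'c'): match length 2
  offset=6 (pos 0, char 'b'): match length 0
Longest match has length 2, found at offsets 1, 2, 3, 4, 5; take the smallest, offset 1.
next_char = character at position 6 + 2 = 8 -> 'f'

Best match: offset=1, length=2 (matching 'cc' starting at position 5)
LZ77 triple: (1, 2, 'f')


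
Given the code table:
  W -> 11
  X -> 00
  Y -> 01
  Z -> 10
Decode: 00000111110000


Decoding:
00 -> X
00 -> X
01 -> Y
11 -> W
11 -> W
00 -> X
00 -> X


Result: XXYWWXX


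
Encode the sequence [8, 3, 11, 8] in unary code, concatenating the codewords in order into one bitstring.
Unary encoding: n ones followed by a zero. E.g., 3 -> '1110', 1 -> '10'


Encode each number as n ones followed by a terminating 0:
  8 -> 111111110 (9 bits)
  3 -> 1110 (4 bits)
  11 -> 111111111110 (12 bits)
  8 -> 111111110 (9 bits)
Total length = 9 + 4 + 12 + 9 = 34 bits.

Unary([8, 3, 11, 8]) = 1111111101110111111111110111111110 (34 bits)


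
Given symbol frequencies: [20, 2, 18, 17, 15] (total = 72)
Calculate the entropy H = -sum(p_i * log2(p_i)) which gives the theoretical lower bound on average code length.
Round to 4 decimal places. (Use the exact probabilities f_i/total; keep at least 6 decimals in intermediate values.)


Per-symbol terms -p_i * log2(p_i) with p_i = f_i/72:
  p = 20/72 = 0.277778: log2(p) = -1.847997, -p*log2(p) = 0.513332
  p = 2/72 = 0.027778: log2(p) = -5.169925, -p*log2(p) = 0.143609
  p = 18/72 = 0.250000: log2(p) = -2.000000, -p*log2(p) = 0.500000
  p = 17/72 = 0.236111: log2(p) = -2.082462, -p*log2(p) = 0.491692
  p = 15/72 = 0.208333: log2(p) = -2.263034, -p*log2(p) = 0.471466
H = 0.513332 + 0.143609 + 0.500000 + 0.491692 + 0.471466 = 2.120099

H = 2.1201 bits/symbol


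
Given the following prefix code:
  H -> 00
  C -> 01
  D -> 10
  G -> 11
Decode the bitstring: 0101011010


Decoding step by step:
Bits 01 -> C
Bits 01 -> C
Bits 01 -> C
Bits 10 -> D
Bits 10 -> D


Decoded message: CCCDD


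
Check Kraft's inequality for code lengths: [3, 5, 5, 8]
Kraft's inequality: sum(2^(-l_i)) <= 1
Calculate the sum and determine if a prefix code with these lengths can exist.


Sum = 2^(-3) + 2^(-5) + 2^(-5) + 2^(-8)
    = 0.125 + 0.03125 + 0.03125 + 0.00390625
    = 49/256 = 0.19140625
Since 0.19140625 <= 1, Kraft's inequality IS satisfied.
A prefix code with these lengths CAN exist.

Kraft sum = 0.19140625. Satisfied.


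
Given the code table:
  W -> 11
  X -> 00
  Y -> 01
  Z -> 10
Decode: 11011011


Decoding:
11 -> W
01 -> Y
10 -> Z
11 -> W


Result: WYZW


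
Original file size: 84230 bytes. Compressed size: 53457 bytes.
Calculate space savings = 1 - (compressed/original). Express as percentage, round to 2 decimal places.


ratio = compressed/original = 53457/84230 = 0.634655
savings = 1 - ratio = 1 - 0.634655 = 0.365345
as a percentage: 0.365345 * 100 = 36.53%

Space savings = 1 - 53457/84230 = 36.53%


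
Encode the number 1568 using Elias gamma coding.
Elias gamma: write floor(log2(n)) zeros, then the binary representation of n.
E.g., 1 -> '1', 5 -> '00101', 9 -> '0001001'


num_bits = floor(log2(1568)) + 1 = 11
leading_zeros = num_bits - 1 = 10
binary(1568) = 11000100000

Elias gamma(1568) = '0000000000' + '11000100000' = 000000000011000100000 (21 bits)


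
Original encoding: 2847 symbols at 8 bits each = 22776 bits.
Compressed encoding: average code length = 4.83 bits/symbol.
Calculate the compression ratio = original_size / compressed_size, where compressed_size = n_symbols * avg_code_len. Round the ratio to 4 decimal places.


original_size = n_symbols * orig_bits = 2847 * 8 = 22776 bits
compressed_size = n_symbols * avg_code_len = 2847 * 4.83 = 13751.01 bits
ratio = original_size / compressed_size = 22776 / 13751.01 = 1.6563

Compression ratio = 1.6563


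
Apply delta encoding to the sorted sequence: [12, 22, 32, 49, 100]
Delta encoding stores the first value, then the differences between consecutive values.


First value: 12
Deltas:
  22 - 12 = 10
  32 - 22 = 10
  49 - 32 = 17
  100 - 49 = 51


Delta encoded: [12, 10, 10, 17, 51]


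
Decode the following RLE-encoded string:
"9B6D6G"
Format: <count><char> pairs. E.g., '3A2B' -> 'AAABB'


Expanding each <count><char> pair:
  9B -> 'BBBBBBBBB'
  6D -> 'DDDDDD'
  6G -> 'GGGGGG'

Decoded = BBBBBBBBBDDDDDDGGGGGG


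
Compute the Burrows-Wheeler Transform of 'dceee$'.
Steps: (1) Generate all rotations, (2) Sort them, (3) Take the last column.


Rotations (sorted):
  0: $dceee -> last char: e
  1: ceee$d -> last char: d
  2: dceee$ -> last char: $
  3: e$dcee -> last char: e
  4: ee$dce -> last char: e
  5: eee$dc -> last char: c


BWT = ed$eec


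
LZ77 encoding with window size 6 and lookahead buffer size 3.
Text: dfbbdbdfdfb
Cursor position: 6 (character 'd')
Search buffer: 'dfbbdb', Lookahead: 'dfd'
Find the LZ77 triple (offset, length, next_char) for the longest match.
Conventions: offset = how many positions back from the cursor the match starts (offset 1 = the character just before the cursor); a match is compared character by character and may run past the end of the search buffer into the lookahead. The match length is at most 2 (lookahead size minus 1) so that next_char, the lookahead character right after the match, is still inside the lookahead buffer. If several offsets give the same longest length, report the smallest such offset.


Try each offset into the search buffer:
  offset=1 (pos 5, char 'b'): match length 0
  offset=2 (pos 4, char 'd'): match length 1
  offset=3 (pos 3, char 'b'): match length 0
  offset=4 (pos 2, char 'b'): match length 0
  offset=5 (pos 1, char 'f'): match length 0
  offset=6 (pos 0, char 'd'): match length 2
Longest match has length 2 at offset 6.
next_char = character at position 6 + 2 = 8 -> 'd'

Best match: offset=6, length=2 (matching 'df' starting at position 0)
LZ77 triple: (6, 2, 'd')


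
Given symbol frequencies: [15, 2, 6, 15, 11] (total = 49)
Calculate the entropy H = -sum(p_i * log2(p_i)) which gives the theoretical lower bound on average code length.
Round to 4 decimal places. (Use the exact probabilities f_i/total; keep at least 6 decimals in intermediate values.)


Per-symbol terms -p_i * log2(p_i) with p_i = f_i/49:
  p = 15/49 = 0.306122: log2(p) = -1.707819, -p*log2(p) = 0.522802
  p = 2/49 = 0.040816: log2(p) = -4.614710, -p*log2(p) = 0.188356
  p = 6/49 = 0.122449: log2(p) = -3.029747, -p*log2(p) = 0.370989
  p = 15/49 = 0.306122: log2(p) = -1.707819, -p*log2(p) = 0.522802
  p = 11/49 = 0.224490: log2(p) = -2.155278, -p*log2(p) = 0.483838
H = 0.522802 + 0.188356 + 0.370989 + 0.522802 + 0.483838 = 2.088787

H = 2.0888 bits/symbol


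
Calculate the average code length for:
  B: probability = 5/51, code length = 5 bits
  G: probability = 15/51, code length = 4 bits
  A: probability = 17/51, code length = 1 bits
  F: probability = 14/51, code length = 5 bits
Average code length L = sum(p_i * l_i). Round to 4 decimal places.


Weighted contributions p_i * l_i:
  B: (5/51) * 5 = 25/51
  G: (15/51) * 4 = 60/51
  A: (17/51) * 1 = 17/51
  F: (14/51) * 5 = 70/51
Sum = (25 + 60 + 17 + 70)/51 = 172/51

L = 172/51 = 3.3725 bits/symbol


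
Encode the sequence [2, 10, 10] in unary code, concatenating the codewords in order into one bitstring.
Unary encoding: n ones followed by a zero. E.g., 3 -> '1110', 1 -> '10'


Encode each number as n ones followed by a terminating 0:
  2 -> 110 (3 bits)
  10 -> 11111111110 (11 bits)
  10 -> 11111111110 (11 bits)
Total length = 3 + 11 + 11 = 25 bits.

Unary([2, 10, 10]) = 1101111111111011111111110 (25 bits)


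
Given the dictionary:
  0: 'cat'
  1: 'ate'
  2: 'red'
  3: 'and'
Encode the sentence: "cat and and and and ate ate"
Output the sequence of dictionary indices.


Look up each word in the dictionary:
  'cat' -> 0
  'and' -> 3
  'and' -> 3
  'and' -> 3
  'and' -> 3
  'ate' -> 1
  'ate' -> 1

Encoded: [0, 3, 3, 3, 3, 1, 1]


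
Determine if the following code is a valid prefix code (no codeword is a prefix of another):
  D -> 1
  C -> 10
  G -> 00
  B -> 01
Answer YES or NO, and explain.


Checking each pair (does one codeword prefix another?):
  D='1' vs C='10': prefix -- VIOLATION

NO -- this is NOT a valid prefix code. D (1) is a prefix of C (10).


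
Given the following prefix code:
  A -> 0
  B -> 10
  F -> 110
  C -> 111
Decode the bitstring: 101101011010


Decoding step by step:
Bits 10 -> B
Bits 110 -> F
Bits 10 -> B
Bits 110 -> F
Bits 10 -> B


Decoded message: BFBFB


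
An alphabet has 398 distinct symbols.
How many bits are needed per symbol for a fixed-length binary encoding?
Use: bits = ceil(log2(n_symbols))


log2(398) = 8.6366
Bracket: 2^8 = 256 < 398 <= 2^9 = 512
So ceil(log2(398)) = 9

bits = ceil(log2(398)) = ceil(8.6366) = 9 bits


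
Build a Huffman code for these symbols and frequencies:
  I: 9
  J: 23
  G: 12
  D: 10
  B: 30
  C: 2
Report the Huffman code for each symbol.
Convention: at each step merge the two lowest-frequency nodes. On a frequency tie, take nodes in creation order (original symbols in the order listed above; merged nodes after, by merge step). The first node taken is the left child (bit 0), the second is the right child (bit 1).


Huffman tree construction:
Step 1: Merge C(2) + I(9) = 11
Step 2: Merge D(10) + (C+I)(11) = 21
Step 3: Merge G(12) + (D+(C+I))(21) = 33
Step 4: Merge J(23) + B(30) = 53
Step 5: Merge (G+(D+(C+I)))(33) + (J+B)(53) = 86
Read each symbol's code off the tree from the root (left child = 0, right child = 1).

Codes:
  I: 0111 (length 4)
  J: 10 (length 2)
  G: 00 (length 2)
  D: 010 (length 3)
  B: 11 (length 2)
  C: 0110 (length 4)
Average code length: 204/86 = 2.3721 bits/symbol


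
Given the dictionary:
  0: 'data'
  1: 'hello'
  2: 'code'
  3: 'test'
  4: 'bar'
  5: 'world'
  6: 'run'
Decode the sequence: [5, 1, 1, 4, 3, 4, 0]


Look up each index in the dictionary:
  5 -> 'world'
  1 -> 'hello'
  1 -> 'hello'
  4 -> 'bar'
  3 -> 'test'
  4 -> 'bar'
  0 -> 'data'

Decoded: "world hello hello bar test bar data"


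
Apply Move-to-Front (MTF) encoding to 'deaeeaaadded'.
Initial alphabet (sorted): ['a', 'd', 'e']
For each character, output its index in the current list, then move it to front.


MTF encoding:
'd': index 1 in ['a', 'd', 'e'] -> ['d', 'a', 'e']
'e': index 2 in ['d', 'a', 'e'] -> ['e', 'd', 'a']
'a': index 2 in ['e', 'd', 'a'] -> ['a', 'e', 'd']
'e': index 1 in ['a', 'e', 'd'] -> ['e', 'a', 'd']
'e': index 0 in ['e', 'a', 'd'] -> ['e', 'a', 'd']
'a': index 1 in ['e', 'a', 'd'] -> ['a', 'e', 'd']
'a': index 0 in ['a', 'e', 'd'] -> ['a', 'e', 'd']
'a': index 0 in ['a', 'e', 'd'] -> ['a', 'e', 'd']
'd': index 2 in ['a', 'e', 'd'] -> ['d', 'a', 'e']
'd': index 0 in ['d', 'a', 'e'] -> ['d', 'a', 'e']
'e': index 2 in ['d', 'a', 'e'] -> ['e', 'd', 'a']
'd': index 1 in ['e', 'd', 'a'] -> ['d', 'e', 'a']


Output: [1, 2, 2, 1, 0, 1, 0, 0, 2, 0, 2, 1]


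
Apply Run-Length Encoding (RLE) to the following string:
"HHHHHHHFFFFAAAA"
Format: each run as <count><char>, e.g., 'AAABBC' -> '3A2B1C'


Scanning runs left to right:
  i=0: run of 'H' x 7 -> '7H'
  i=7: run of 'F' x 4 -> '4F'
  i=11: run of 'A' x 4 -> '4A'

RLE = 7H4F4A


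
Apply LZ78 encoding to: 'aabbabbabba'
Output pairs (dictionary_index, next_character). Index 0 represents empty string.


LZ78 encoding steps:
Dictionary: {0: ''}
Step 1: w='' (idx 0), next='a' -> output (0, 'a'), add 'a' as idx 1
Step 2: w='a' (idx 1), next='b' -> output (1, 'b'), add 'ab' as idx 2
Step 3: w='' (idx 0), next='b' -> output (0, 'b'), add 'b' as idx 3
Step 4: w='ab' (idx 2), next='b' -> output (2, 'b'), add 'abb' as idx 4
Step 5: w='abb' (idx 4), next='a' -> output (4, 'a'), add 'abba' as idx 5


Encoded: [(0, 'a'), (1, 'b'), (0, 'b'), (2, 'b'), (4, 'a')]


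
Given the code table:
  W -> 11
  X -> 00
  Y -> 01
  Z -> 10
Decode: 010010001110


Decoding:
01 -> Y
00 -> X
10 -> Z
00 -> X
11 -> W
10 -> Z


Result: YXZXWZ


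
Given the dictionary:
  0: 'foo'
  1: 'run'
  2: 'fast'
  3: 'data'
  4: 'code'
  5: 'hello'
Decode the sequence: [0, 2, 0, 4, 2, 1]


Look up each index in the dictionary:
  0 -> 'foo'
  2 -> 'fast'
  0 -> 'foo'
  4 -> 'code'
  2 -> 'fast'
  1 -> 'run'

Decoded: "foo fast foo code fast run"


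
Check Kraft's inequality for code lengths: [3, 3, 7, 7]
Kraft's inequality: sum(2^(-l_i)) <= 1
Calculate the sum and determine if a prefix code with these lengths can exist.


Sum = 2^(-3) + 2^(-3) + 2^(-7) + 2^(-7)
    = 0.125 + 0.125 + 0.0078125 + 0.0078125
    = 34/128 = 0.265625
Since 0.265625 <= 1, Kraft's inequality IS satisfied.
A prefix code with these lengths CAN exist.

Kraft sum = 0.265625. Satisfied.


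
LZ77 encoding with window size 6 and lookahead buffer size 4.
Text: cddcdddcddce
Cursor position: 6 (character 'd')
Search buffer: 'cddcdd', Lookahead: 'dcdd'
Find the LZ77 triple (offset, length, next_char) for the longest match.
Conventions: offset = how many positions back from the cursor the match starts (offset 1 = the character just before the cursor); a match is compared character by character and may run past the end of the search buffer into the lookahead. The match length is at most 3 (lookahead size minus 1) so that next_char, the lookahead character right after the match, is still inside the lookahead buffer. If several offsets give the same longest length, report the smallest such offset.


Try each offset into the search buffer:
  offset=1 (pos 5, char 'd'): match length 1
  offset=2 (pos 4, char 'd'): match length 1
  offset=3 (pos 3, char 'c'): match length 0
  offset=4 (pos 2, char 'd'): match length 3
  offset=5 (pos 1, char 'd'): match length 1
  offset=6 (pos 0, char 'c'): match length 0
Longest match has length 3 at offset 4.
next_char = character at position 6 + 3 = 9 -> 'd'

Best match: offset=4, length=3 (matching 'dcd' starting at position 2)
LZ77 triple: (4, 3, 'd')


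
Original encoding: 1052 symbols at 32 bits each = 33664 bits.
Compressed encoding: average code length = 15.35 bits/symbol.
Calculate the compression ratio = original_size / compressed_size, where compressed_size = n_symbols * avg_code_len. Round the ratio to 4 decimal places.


original_size = n_symbols * orig_bits = 1052 * 32 = 33664 bits
compressed_size = n_symbols * avg_code_len = 1052 * 15.35 = 16148.2 bits
ratio = original_size / compressed_size = 33664 / 16148.2 = 2.0847

Compression ratio = 2.0847


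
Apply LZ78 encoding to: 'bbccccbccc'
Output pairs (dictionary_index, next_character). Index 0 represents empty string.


LZ78 encoding steps:
Dictionary: {0: ''}
Step 1: w='' (idx 0), next='b' -> output (0, 'b'), add 'b' as idx 1
Step 2: w='b' (idx 1), next='c' -> output (1, 'c'), add 'bc' as idx 2
Step 3: w='' (idx 0), next='c' -> output (0, 'c'), add 'c' as idx 3
Step 4: w='c' (idx 3), next='c' -> output (3, 'c'), add 'cc' as idx 4
Step 5: w='bc' (idx 2), next='c' -> output (2, 'c'), add 'bcc' as idx 5
Step 6: w='c' (idx 3), end of input -> output (3, '')


Encoded: [(0, 'b'), (1, 'c'), (0, 'c'), (3, 'c'), (2, 'c'), (3, '')]


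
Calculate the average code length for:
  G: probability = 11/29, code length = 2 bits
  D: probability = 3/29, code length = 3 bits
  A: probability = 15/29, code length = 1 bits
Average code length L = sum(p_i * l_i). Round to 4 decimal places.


Weighted contributions p_i * l_i:
  G: (11/29) * 2 = 22/29
  D: (3/29) * 3 = 9/29
  A: (15/29) * 1 = 15/29
Sum = (22 + 9 + 15)/29 = 46/29

L = 46/29 = 1.5862 bits/symbol


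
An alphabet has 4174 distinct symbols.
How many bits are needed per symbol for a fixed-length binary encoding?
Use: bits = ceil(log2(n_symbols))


log2(4174) = 12.0272
Bracket: 2^12 = 4096 < 4174 <= 2^13 = 8192
So ceil(log2(4174)) = 13

bits = ceil(log2(4174)) = ceil(12.0272) = 13 bits


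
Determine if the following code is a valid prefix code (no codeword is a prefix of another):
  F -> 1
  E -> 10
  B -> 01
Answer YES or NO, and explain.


Checking each pair (does one codeword prefix another?):
  F='1' vs E='10': prefix -- VIOLATION

NO -- this is NOT a valid prefix code. F (1) is a prefix of E (10).


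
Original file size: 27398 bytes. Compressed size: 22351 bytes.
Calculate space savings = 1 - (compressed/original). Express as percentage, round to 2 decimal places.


ratio = compressed/original = 22351/27398 = 0.815789
savings = 1 - ratio = 1 - 0.815789 = 0.184211
as a percentage: 0.184211 * 100 = 18.42%

Space savings = 1 - 22351/27398 = 18.42%


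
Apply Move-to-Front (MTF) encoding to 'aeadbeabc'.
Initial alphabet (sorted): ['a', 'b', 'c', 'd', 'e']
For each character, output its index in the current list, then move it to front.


MTF encoding:
'a': index 0 in ['a', 'b', 'c', 'd', 'e'] -> ['a', 'b', 'c', 'd', 'e']
'e': index 4 in ['a', 'b', 'c', 'd', 'e'] -> ['e', 'a', 'b', 'c', 'd']
'a': index 1 in ['e', 'a', 'b', 'c', 'd'] -> ['a', 'e', 'b', 'c', 'd']
'd': index 4 in ['a', 'e', 'b', 'c', 'd'] -> ['d', 'a', 'e', 'b', 'c']
'b': index 3 in ['d', 'a', 'e', 'b', 'c'] -> ['b', 'd', 'a', 'e', 'c']
'e': index 3 in ['b', 'd', 'a', 'e', 'c'] -> ['e', 'b', 'd', 'a', 'c']
'a': index 3 in ['e', 'b', 'd', 'a', 'c'] -> ['a', 'e', 'b', 'd', 'c']
'b': index 2 in ['a', 'e', 'b', 'd', 'c'] -> ['b', 'a', 'e', 'd', 'c']
'c': index 4 in ['b', 'a', 'e', 'd', 'c'] -> ['c', 'b', 'a', 'e', 'd']


Output: [0, 4, 1, 4, 3, 3, 3, 2, 4]


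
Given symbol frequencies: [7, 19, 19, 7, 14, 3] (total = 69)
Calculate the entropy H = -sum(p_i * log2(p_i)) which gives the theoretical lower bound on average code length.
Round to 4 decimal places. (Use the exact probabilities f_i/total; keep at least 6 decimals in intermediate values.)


Per-symbol terms -p_i * log2(p_i) with p_i = f_i/69:
  p = 7/69 = 0.101449: log2(p) = -3.301170, -p*log2(p) = 0.334901
  p = 19/69 = 0.275362: log2(p) = -1.860597, -p*log2(p) = 0.512338
  p = 19/69 = 0.275362: log2(p) = -1.860597, -p*log2(p) = 0.512338
  p = 7/69 = 0.101449: log2(p) = -3.301170, -p*log2(p) = 0.334901
  p = 14/69 = 0.202899: log2(p) = -2.301170, -p*log2(p) = 0.466904
  p = 3/69 = 0.043478: log2(p) = -4.523562, -p*log2(p) = 0.196677
H = 0.334901 + 0.512338 + 0.512338 + 0.334901 + 0.466904 + 0.196677 = 2.358059

H = 2.3581 bits/symbol


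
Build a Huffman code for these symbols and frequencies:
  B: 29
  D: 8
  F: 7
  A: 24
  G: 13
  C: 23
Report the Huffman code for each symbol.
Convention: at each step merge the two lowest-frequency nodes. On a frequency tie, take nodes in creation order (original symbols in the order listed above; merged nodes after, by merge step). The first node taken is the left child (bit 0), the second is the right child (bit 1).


Huffman tree construction:
Step 1: Merge F(7) + D(8) = 15
Step 2: Merge G(13) + (F+D)(15) = 28
Step 3: Merge C(23) + A(24) = 47
Step 4: Merge (G+(F+D))(28) + B(29) = 57
Step 5: Merge (C+A)(47) + ((G+(F+D))+B)(57) = 104
Read each symbol's code off the tree from the root (left child = 0, right child = 1).

Codes:
  B: 11 (length 2)
  D: 1011 (length 4)
  F: 1010 (length 4)
  A: 01 (length 2)
  G: 100 (length 3)
  C: 00 (length 2)
Average code length: 251/104 = 2.4135 bits/symbol


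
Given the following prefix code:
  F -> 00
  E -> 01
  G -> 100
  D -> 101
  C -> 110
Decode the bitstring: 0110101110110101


Decoding step by step:
Bits 01 -> E
Bits 101 -> D
Bits 01 -> E
Bits 110 -> C
Bits 110 -> C
Bits 101 -> D


Decoded message: EDECCD


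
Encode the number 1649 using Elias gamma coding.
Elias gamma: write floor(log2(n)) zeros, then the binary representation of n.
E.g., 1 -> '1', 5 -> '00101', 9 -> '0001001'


num_bits = floor(log2(1649)) + 1 = 11
leading_zeros = num_bits - 1 = 10
binary(1649) = 11001110001

Elias gamma(1649) = '0000000000' + '11001110001' = 000000000011001110001 (21 bits)


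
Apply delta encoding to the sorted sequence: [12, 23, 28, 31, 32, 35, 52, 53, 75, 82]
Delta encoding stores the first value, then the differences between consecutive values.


First value: 12
Deltas:
  23 - 12 = 11
  28 - 23 = 5
  31 - 28 = 3
  32 - 31 = 1
  35 - 32 = 3
  52 - 35 = 17
  53 - 52 = 1
  75 - 53 = 22
  82 - 75 = 7


Delta encoded: [12, 11, 5, 3, 1, 3, 17, 1, 22, 7]


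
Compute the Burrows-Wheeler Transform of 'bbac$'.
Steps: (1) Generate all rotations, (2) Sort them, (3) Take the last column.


Rotations (sorted):
  0: $bbac -> last char: c
  1: ac$bb -> last char: b
  2: bac$b -> last char: b
  3: bbac$ -> last char: $
  4: c$bba -> last char: a


BWT = cbb$a


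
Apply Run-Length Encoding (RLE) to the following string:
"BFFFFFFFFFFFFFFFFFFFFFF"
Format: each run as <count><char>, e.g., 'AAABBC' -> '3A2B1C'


Scanning runs left to right:
  i=0: run of 'B' x 1 -> '1B'
  i=1: run of 'F' x 22 -> '22F'

RLE = 1B22F


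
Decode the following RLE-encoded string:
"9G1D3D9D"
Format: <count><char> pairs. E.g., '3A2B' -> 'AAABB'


Expanding each <count><char> pair:
  9G -> 'GGGGGGGGG'
  1D -> 'D'
  3D -> 'DDD'
  9D -> 'DDDDDDDDD'

Decoded = GGGGGGGGGDDDDDDDDDDDDD


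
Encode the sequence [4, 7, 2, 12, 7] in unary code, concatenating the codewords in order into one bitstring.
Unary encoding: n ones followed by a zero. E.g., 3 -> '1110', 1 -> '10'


Encode each number as n ones followed by a terminating 0:
  4 -> 11110 (5 bits)
  7 -> 11111110 (8 bits)
  2 -> 110 (3 bits)
  12 -> 1111111111110 (13 bits)
  7 -> 11111110 (8 bits)
Total length = 5 + 8 + 3 + 13 + 8 = 37 bits.

Unary([4, 7, 2, 12, 7]) = 1111011111110110111111111111011111110 (37 bits)


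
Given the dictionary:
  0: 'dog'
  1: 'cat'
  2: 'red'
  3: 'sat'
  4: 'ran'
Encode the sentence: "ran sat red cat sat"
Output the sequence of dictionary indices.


Look up each word in the dictionary:
  'ran' -> 4
  'sat' -> 3
  'red' -> 2
  'cat' -> 1
  'sat' -> 3

Encoded: [4, 3, 2, 1, 3]


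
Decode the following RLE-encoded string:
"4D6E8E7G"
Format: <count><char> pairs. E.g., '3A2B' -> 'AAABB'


Expanding each <count><char> pair:
  4D -> 'DDDD'
  6E -> 'EEEEEE'
  8E -> 'EEEEEEEE'
  7G -> 'GGGGGGG'

Decoded = DDDDEEEEEEEEEEEEEEGGGGGGG


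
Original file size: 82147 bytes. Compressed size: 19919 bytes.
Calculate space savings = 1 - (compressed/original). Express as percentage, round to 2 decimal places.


ratio = compressed/original = 19919/82147 = 0.24248
savings = 1 - ratio = 1 - 0.24248 = 0.75752
as a percentage: 0.75752 * 100 = 75.75%

Space savings = 1 - 19919/82147 = 75.75%


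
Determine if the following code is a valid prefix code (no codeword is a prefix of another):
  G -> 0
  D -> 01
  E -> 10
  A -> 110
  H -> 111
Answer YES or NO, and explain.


Checking each pair (does one codeword prefix another?):
  G='0' vs D='01': prefix -- VIOLATION

NO -- this is NOT a valid prefix code. G (0) is a prefix of D (01).


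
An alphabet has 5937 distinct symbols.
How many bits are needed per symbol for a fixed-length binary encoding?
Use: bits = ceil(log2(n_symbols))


log2(5937) = 12.5355
Bracket: 2^12 = 4096 < 5937 <= 2^13 = 8192
So ceil(log2(5937)) = 13

bits = ceil(log2(5937)) = ceil(12.5355) = 13 bits


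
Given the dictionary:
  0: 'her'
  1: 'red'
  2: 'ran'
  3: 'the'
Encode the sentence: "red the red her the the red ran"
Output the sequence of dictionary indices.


Look up each word in the dictionary:
  'red' -> 1
  'the' -> 3
  'red' -> 1
  'her' -> 0
  'the' -> 3
  'the' -> 3
  'red' -> 1
  'ran' -> 2

Encoded: [1, 3, 1, 0, 3, 3, 1, 2]


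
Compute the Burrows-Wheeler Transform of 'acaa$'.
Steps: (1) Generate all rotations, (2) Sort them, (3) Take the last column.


Rotations (sorted):
  0: $acaa -> last char: a
  1: a$aca -> last char: a
  2: aa$ac -> last char: c
  3: acaa$ -> last char: $
  4: caa$a -> last char: a


BWT = aac$a


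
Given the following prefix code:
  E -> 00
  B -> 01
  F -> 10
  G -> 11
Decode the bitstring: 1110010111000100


Decoding step by step:
Bits 11 -> G
Bits 10 -> F
Bits 01 -> B
Bits 01 -> B
Bits 11 -> G
Bits 00 -> E
Bits 01 -> B
Bits 00 -> E


Decoded message: GFBBGEBE


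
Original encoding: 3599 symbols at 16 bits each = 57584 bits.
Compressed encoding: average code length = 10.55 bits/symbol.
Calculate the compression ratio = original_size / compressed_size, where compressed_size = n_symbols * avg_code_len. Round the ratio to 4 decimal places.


original_size = n_symbols * orig_bits = 3599 * 16 = 57584 bits
compressed_size = n_symbols * avg_code_len = 3599 * 10.55 = 37969.45 bits
ratio = original_size / compressed_size = 57584 / 37969.45 = 1.5166

Compression ratio = 1.5166


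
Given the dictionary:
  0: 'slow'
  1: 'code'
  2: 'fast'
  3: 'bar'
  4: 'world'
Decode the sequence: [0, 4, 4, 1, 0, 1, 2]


Look up each index in the dictionary:
  0 -> 'slow'
  4 -> 'world'
  4 -> 'world'
  1 -> 'code'
  0 -> 'slow'
  1 -> 'code'
  2 -> 'fast'

Decoded: "slow world world code slow code fast"


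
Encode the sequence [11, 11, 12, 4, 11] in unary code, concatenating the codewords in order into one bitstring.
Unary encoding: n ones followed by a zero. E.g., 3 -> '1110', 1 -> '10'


Encode each number as n ones followed by a terminating 0:
  11 -> 111111111110 (12 bits)
  11 -> 111111111110 (12 bits)
  12 -> 1111111111110 (13 bits)
  4 -> 11110 (5 bits)
  11 -> 111111111110 (12 bits)
Total length = 12 + 12 + 13 + 5 + 12 = 54 bits.

Unary([11, 11, 12, 4, 11]) = 111111111110111111111110111111111111011110111111111110 (54 bits)


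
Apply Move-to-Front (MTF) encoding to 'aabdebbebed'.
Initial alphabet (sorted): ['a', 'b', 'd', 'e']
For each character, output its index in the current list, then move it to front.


MTF encoding:
'a': index 0 in ['a', 'b', 'd', 'e'] -> ['a', 'b', 'd', 'e']
'a': index 0 in ['a', 'b', 'd', 'e'] -> ['a', 'b', 'd', 'e']
'b': index 1 in ['a', 'b', 'd', 'e'] -> ['b', 'a', 'd', 'e']
'd': index 2 in ['b', 'a', 'd', 'e'] -> ['d', 'b', 'a', 'e']
'e': index 3 in ['d', 'b', 'a', 'e'] -> ['e', 'd', 'b', 'a']
'b': index 2 in ['e', 'd', 'b', 'a'] -> ['b', 'e', 'd', 'a']
'b': index 0 in ['b', 'e', 'd', 'a'] -> ['b', 'e', 'd', 'a']
'e': index 1 in ['b', 'e', 'd', 'a'] -> ['e', 'b', 'd', 'a']
'b': index 1 in ['e', 'b', 'd', 'a'] -> ['b', 'e', 'd', 'a']
'e': index 1 in ['b', 'e', 'd', 'a'] -> ['e', 'b', 'd', 'a']
'd': index 2 in ['e', 'b', 'd', 'a'] -> ['d', 'e', 'b', 'a']


Output: [0, 0, 1, 2, 3, 2, 0, 1, 1, 1, 2]


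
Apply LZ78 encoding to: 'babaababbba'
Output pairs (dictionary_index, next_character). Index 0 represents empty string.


LZ78 encoding steps:
Dictionary: {0: ''}
Step 1: w='' (idx 0), next='b' -> output (0, 'b'), add 'b' as idx 1
Step 2: w='' (idx 0), next='a' -> output (0, 'a'), add 'a' as idx 2
Step 3: w='b' (idx 1), next='a' -> output (1, 'a'), add 'ba' as idx 3
Step 4: w='a' (idx 2), next='b' -> output (2, 'b'), add 'ab' as idx 4
Step 5: w='ab' (idx 4), next='b' -> output (4, 'b'), add 'abb' as idx 5
Step 6: w='ba' (idx 3), end of input -> output (3, '')


Encoded: [(0, 'b'), (0, 'a'), (1, 'a'), (2, 'b'), (4, 'b'), (3, '')]


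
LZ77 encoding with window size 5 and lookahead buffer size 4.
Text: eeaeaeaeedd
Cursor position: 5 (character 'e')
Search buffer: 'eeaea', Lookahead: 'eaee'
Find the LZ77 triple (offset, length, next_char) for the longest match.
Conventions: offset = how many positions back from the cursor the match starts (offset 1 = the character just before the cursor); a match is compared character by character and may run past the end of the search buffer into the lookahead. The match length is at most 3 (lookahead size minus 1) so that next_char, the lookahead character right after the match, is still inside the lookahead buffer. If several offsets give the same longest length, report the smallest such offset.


Try each offset into the search buffer:
  offset=1 (pos 4, char 'a'): match length 0
  offset=2 (pos 3, char 'e'): match length 3
  offset=3 (pos 2, char 'a'): match length 0
  offset=4 (pos 1, char 'e'): match length 3
  offset=5 (pos 0, char 'e'): match length 1
Longest match has length 3, found at offsets 2, 4; take the smallest, offset 2.
next_char = character at position 5 + 3 = 8 -> 'e'

Best match: offset=2, length=3 (matching 'eae' starting at position 3)
LZ77 triple: (2, 3, 'e')


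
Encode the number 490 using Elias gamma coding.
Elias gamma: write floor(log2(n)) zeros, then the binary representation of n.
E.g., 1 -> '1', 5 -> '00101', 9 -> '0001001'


num_bits = floor(log2(490)) + 1 = 9
leading_zeros = num_bits - 1 = 8
binary(490) = 111101010

Elias gamma(490) = '00000000' + '111101010' = 00000000111101010 (17 bits)


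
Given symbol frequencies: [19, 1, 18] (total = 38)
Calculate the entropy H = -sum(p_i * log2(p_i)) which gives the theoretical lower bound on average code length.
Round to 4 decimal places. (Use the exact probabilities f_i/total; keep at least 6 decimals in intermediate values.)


Per-symbol terms -p_i * log2(p_i) with p_i = f_i/38:
  p = 19/38 = 0.500000: log2(p) = -1.000000, -p*log2(p) = 0.500000
  p = 1/38 = 0.026316: log2(p) = -5.247928, -p*log2(p) = 0.138103
  p = 18/38 = 0.473684: log2(p) = -1.078003, -p*log2(p) = 0.510633
H = 0.500000 + 0.138103 + 0.510633 = 1.148736

H = 1.1487 bits/symbol


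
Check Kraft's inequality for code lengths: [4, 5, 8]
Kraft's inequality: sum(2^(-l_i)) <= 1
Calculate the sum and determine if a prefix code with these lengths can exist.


Sum = 2^(-4) + 2^(-5) + 2^(-8)
    = 0.0625 + 0.03125 + 0.00390625
    = 25/256 = 0.09765625
Since 0.09765625 <= 1, Kraft's inequality IS satisfied.
A prefix code with these lengths CAN exist.

Kraft sum = 0.09765625. Satisfied.


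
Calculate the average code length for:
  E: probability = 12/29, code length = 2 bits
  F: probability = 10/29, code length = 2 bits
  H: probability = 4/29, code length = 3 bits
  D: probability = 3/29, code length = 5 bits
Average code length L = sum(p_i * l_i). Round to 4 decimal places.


Weighted contributions p_i * l_i:
  E: (12/29) * 2 = 24/29
  F: (10/29) * 2 = 20/29
  H: (4/29) * 3 = 12/29
  D: (3/29) * 5 = 15/29
Sum = (24 + 20 + 12 + 15)/29 = 71/29

L = 71/29 = 2.4483 bits/symbol


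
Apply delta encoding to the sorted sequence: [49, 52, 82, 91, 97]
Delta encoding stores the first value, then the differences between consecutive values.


First value: 49
Deltas:
  52 - 49 = 3
  82 - 52 = 30
  91 - 82 = 9
  97 - 91 = 6


Delta encoded: [49, 3, 30, 9, 6]


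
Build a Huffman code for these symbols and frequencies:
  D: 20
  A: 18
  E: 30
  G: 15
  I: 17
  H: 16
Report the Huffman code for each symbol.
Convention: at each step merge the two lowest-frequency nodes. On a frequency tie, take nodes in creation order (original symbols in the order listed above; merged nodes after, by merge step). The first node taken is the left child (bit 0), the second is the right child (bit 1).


Huffman tree construction:
Step 1: Merge G(15) + H(16) = 31
Step 2: Merge I(17) + A(18) = 35
Step 3: Merge D(20) + E(30) = 50
Step 4: Merge (G+H)(31) + (I+A)(35) = 66
Step 5: Merge (D+E)(50) + ((G+H)+(I+A))(66) = 116
Read each symbol's code off the tree from the root (left child = 0, right child = 1).

Codes:
  D: 00 (length 2)
  A: 111 (length 3)
  E: 01 (length 2)
  G: 100 (length 3)
  I: 110 (length 3)
  H: 101 (length 3)
Average code length: 298/116 = 2.5690 bits/symbol


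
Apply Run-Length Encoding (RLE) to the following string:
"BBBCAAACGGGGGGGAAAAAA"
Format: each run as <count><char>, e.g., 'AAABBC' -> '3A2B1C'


Scanning runs left to right:
  i=0: run of 'B' x 3 -> '3B'
  i=3: run of 'C' x 1 -> '1C'
  i=4: run of 'A' x 3 -> '3A'
  i=7: run of 'C' x 1 -> '1C'
  i=8: run of 'G' x 7 -> '7G'
  i=15: run of 'A' x 6 -> '6A'

RLE = 3B1C3A1C7G6A


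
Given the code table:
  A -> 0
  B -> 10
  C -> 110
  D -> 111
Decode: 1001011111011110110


Decoding:
10 -> B
0 -> A
10 -> B
111 -> D
110 -> C
111 -> D
10 -> B
110 -> C


Result: BABDCDBC


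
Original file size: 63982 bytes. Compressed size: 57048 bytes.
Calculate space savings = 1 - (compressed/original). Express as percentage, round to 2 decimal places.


ratio = compressed/original = 57048/63982 = 0.891626
savings = 1 - ratio = 1 - 0.891626 = 0.108374
as a percentage: 0.108374 * 100 = 10.84%

Space savings = 1 - 57048/63982 = 10.84%


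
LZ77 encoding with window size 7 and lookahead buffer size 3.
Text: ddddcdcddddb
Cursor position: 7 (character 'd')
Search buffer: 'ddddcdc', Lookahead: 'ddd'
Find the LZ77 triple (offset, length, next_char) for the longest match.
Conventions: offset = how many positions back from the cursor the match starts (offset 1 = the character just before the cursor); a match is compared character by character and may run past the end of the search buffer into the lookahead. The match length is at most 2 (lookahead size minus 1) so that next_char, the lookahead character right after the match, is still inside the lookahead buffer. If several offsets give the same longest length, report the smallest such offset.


Try each offset into the search buffer:
  offset=1 (pos 6, char 'c'): match length 0
  offset=2 (pos 5, char 'd'): match length 1
  offset=3 (pos 4, char 'c'): match length 0
  offset=4 (pos 3, char 'd'): match length 1
  offset=5 (pos 2, char 'd'): match length 2
  offset=6 (pos 1, char 'd'): match length 2
  offset=7 (pos 0, char 'd'): match length 2
Longest match has length 2, found at offsets 5, 6, 7; take the smallest, offset 5.
next_char = character at position 7 + 2 = 9 -> 'd'

Best match: offset=5, length=2 (matching 'dd' starting at position 2)
LZ77 triple: (5, 2, 'd')


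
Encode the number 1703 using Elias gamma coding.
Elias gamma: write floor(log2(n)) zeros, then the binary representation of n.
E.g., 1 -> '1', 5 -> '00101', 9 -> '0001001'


num_bits = floor(log2(1703)) + 1 = 11
leading_zeros = num_bits - 1 = 10
binary(1703) = 11010100111

Elias gamma(1703) = '0000000000' + '11010100111' = 000000000011010100111 (21 bits)


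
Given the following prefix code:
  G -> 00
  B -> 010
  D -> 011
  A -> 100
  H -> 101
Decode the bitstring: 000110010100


Decoding step by step:
Bits 00 -> G
Bits 011 -> D
Bits 00 -> G
Bits 101 -> H
Bits 00 -> G


Decoded message: GDGHG


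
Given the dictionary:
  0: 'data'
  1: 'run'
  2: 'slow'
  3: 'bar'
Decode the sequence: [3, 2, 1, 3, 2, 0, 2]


Look up each index in the dictionary:
  3 -> 'bar'
  2 -> 'slow'
  1 -> 'run'
  3 -> 'bar'
  2 -> 'slow'
  0 -> 'data'
  2 -> 'slow'

Decoded: "bar slow run bar slow data slow"


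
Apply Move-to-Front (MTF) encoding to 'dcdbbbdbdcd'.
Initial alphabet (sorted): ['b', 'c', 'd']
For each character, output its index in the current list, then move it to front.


MTF encoding:
'd': index 2 in ['b', 'c', 'd'] -> ['d', 'b', 'c']
'c': index 2 in ['d', 'b', 'c'] -> ['c', 'd', 'b']
'd': index 1 in ['c', 'd', 'b'] -> ['d', 'c', 'b']
'b': index 2 in ['d', 'c', 'b'] -> ['b', 'd', 'c']
'b': index 0 in ['b', 'd', 'c'] -> ['b', 'd', 'c']
'b': index 0 in ['b', 'd', 'c'] -> ['b', 'd', 'c']
'd': index 1 in ['b', 'd', 'c'] -> ['d', 'b', 'c']
'b': index 1 in ['d', 'b', 'c'] -> ['b', 'd', 'c']
'd': index 1 in ['b', 'd', 'c'] -> ['d', 'b', 'c']
'c': index 2 in ['d', 'b', 'c'] -> ['c', 'd', 'b']
'd': index 1 in ['c', 'd', 'b'] -> ['d', 'c', 'b']


Output: [2, 2, 1, 2, 0, 0, 1, 1, 1, 2, 1]


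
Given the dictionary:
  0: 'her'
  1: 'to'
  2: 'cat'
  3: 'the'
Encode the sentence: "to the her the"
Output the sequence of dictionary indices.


Look up each word in the dictionary:
  'to' -> 1
  'the' -> 3
  'her' -> 0
  'the' -> 3

Encoded: [1, 3, 0, 3]


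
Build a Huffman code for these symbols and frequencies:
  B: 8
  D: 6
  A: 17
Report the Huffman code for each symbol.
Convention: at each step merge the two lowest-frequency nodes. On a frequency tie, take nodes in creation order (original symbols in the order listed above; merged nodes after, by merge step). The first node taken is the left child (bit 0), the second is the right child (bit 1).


Huffman tree construction:
Step 1: Merge D(6) + B(8) = 14
Step 2: Merge (D+B)(14) + A(17) = 31
Read each symbol's code off the tree from the root (left child = 0, right child = 1).

Codes:
  B: 01 (length 2)
  D: 00 (length 2)
  A: 1 (length 1)
Average code length: 45/31 = 1.4516 bits/symbol
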